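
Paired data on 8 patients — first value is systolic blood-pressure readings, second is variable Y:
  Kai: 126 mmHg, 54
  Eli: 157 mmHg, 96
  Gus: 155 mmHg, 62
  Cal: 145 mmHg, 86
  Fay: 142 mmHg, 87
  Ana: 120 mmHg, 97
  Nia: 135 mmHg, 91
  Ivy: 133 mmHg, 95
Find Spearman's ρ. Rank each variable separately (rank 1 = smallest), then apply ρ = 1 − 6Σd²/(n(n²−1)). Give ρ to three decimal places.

Ranks of variable 1: 2, 8, 7, 6, 5, 1, 4, 3
Ranks of variable 2: 1, 7, 2, 3, 4, 8, 5, 6
d = r₁ − r₂: 1, 1, 5, 3, 1, -7, -1, -3
d²: 1, 1, 25, 9, 1, 49, 1, 9; Σd² = 96
ρ = 1 − 6·96/(8·63) = 1 − 576/504 = -0.143

-0.143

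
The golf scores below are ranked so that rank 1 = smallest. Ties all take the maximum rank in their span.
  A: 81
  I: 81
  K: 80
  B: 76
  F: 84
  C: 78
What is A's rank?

5

Sorted (ascending): 76, 78, 80, 81, 81, 84
The 2 values of 81 occupy positions 4–5 → each gets rank 5.
A has value 81 → rank 5.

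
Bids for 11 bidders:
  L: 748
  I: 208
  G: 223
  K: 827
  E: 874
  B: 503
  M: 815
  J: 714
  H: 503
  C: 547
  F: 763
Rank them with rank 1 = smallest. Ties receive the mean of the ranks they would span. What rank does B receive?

Sorted (ascending): 208, 223, 503, 503, 547, 714, 748, 763, 815, 827, 874
The 2 values of 503 occupy positions 3–4 → average rank (3+4)/2 = 3.5.
B has value 503 → rank 3.5.

3.5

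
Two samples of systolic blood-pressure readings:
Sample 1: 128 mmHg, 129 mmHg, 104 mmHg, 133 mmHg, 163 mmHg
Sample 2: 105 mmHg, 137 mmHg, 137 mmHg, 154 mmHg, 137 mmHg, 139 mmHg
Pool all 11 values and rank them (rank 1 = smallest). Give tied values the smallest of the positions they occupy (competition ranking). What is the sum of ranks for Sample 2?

Sorted (ascending): 104, 105, 128, 129, 133, 137, 137, 137, 139, 154, 163
The 3 values of 137 occupy positions 6–8 → each gets rank 6.
Sample 2 values → pooled ranks: 105→2, 137→6, 137→6, 154→10, 137→6, 139→9
Rank sum = 2 + 6 + 6 + 10 + 6 + 9 = 39

39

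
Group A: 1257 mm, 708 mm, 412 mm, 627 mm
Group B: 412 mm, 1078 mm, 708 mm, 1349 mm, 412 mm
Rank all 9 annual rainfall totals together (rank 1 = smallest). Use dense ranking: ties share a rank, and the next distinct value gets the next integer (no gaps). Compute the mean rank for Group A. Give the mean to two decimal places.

Sorted (ascending): 412, 412, 412, 627, 708, 708, 1078, 1257, 1349
The 3 values of 412 share dense rank 1.
The 2 values of 708 share dense rank 3.
Remaining distinct values take the next consecutive integers.
Group A values → pooled ranks: 1257→5, 708→3, 412→1, 627→2
Mean rank = (5 + 3 + 1 + 2) / 4 = 2.75

2.75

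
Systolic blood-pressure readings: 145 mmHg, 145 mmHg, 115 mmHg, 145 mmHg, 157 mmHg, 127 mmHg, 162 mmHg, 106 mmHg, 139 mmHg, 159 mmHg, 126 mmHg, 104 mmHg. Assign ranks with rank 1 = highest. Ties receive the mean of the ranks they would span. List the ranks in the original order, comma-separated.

Sorted (descending): 162, 159, 157, 145, 145, 145, 139, 127, 126, 115, 106, 104
The 3 values of 145 occupy positions 4–6 → average rank 5.

5, 5, 10, 5, 3, 8, 1, 11, 7, 2, 9, 12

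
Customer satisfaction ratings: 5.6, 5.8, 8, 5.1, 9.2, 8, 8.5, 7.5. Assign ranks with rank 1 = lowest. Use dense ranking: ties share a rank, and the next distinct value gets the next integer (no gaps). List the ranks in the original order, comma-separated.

2, 3, 5, 1, 7, 5, 6, 4

Sorted (ascending): 5.1, 5.6, 5.8, 7.5, 8, 8, 8.5, 9.2
The 2 values of 8 share dense rank 5.
Remaining distinct values take the next consecutive integers.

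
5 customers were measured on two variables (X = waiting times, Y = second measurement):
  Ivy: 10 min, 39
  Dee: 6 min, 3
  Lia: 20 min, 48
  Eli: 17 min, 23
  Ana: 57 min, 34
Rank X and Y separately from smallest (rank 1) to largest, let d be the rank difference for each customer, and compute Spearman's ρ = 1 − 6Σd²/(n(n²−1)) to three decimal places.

0.500

Ranks of variable 1: 2, 1, 4, 3, 5
Ranks of variable 2: 4, 1, 5, 2, 3
d = r₁ − r₂: -2, 0, -1, 1, 2
d²: 4, 0, 1, 1, 4; Σd² = 10
ρ = 1 − 6·10/(5·24) = 1 − 60/120 = 0.500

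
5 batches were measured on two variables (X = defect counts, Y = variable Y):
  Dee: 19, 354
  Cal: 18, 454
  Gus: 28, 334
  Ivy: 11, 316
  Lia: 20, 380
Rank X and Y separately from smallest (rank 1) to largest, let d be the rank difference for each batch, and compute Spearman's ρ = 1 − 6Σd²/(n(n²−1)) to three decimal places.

0.100

Ranks of variable 1: 3, 2, 5, 1, 4
Ranks of variable 2: 3, 5, 2, 1, 4
d = r₁ − r₂: 0, -3, 3, 0, 0
d²: 0, 9, 9, 0, 0; Σd² = 18
ρ = 1 − 6·18/(5·24) = 1 − 108/120 = 0.100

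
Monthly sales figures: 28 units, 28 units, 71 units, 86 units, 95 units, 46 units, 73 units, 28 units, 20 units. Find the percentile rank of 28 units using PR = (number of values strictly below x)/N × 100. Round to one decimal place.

N = 9.
Strictly below 28: 1. Equal to 28: 3.
PR = 1/9 × 100 = 11.1

11.1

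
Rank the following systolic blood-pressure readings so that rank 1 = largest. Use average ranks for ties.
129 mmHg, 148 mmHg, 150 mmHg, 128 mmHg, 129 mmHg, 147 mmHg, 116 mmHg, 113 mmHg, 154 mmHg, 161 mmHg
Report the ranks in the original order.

Sorted (descending): 161, 154, 150, 148, 147, 129, 129, 128, 116, 113
The 2 values of 129 occupy positions 6–7 → average rank (6+7)/2 = 6.5.

6.5, 4, 3, 8, 6.5, 5, 9, 10, 2, 1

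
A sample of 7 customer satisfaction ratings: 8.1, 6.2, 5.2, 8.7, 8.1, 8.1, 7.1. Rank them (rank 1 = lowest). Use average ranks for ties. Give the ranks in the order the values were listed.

Sorted (ascending): 5.2, 6.2, 7.1, 8.1, 8.1, 8.1, 8.7
The 3 values of 8.1 occupy positions 4–6 → average rank 5.

5, 2, 1, 7, 5, 5, 3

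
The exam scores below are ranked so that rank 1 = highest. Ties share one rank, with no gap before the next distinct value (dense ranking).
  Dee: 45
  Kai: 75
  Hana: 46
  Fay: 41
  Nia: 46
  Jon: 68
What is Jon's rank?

2

Sorted (descending): 75, 68, 46, 46, 45, 41
The 2 values of 46 share dense rank 3.
Remaining distinct values take the next consecutive integers.
Jon has value 68 → rank 2.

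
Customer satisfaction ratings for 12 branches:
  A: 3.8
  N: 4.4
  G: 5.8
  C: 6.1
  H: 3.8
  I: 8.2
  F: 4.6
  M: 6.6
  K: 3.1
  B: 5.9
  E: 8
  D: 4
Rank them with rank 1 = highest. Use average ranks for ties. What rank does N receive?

8

Sorted (descending): 8.2, 8, 6.6, 6.1, 5.9, 5.8, 4.6, 4.4, 4, 3.8, 3.8, 3.1
The 2 values of 3.8 occupy positions 10–11 → average rank (10+11)/2 = 10.5.
N has value 4.4 → rank 8.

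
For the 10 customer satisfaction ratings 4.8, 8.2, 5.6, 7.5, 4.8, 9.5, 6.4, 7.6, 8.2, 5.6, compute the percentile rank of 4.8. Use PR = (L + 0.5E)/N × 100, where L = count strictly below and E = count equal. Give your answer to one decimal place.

10.0

N = 10.
Strictly below 4.8: 0. Equal to 4.8: 2.
PR = (0 + 0.5·2)/10 × 100 = 10.0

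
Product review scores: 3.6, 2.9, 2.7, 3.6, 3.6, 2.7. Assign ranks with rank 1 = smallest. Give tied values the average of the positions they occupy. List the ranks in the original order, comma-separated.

Sorted (ascending): 2.7, 2.7, 2.9, 3.6, 3.6, 3.6
The 2 values of 2.7 occupy positions 1–2 → average rank (1+2)/2 = 1.5.
The 3 values of 3.6 occupy positions 4–6 → average rank 5.

5, 3, 1.5, 5, 5, 1.5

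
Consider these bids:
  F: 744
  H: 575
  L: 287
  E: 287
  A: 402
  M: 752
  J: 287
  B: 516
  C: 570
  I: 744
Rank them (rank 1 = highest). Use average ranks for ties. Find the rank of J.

9

Sorted (descending): 752, 744, 744, 575, 570, 516, 402, 287, 287, 287
The 2 values of 744 occupy positions 2–3 → average rank (2+3)/2 = 2.5.
The 3 values of 287 occupy positions 8–10 → average rank 9.
J has value 287 → rank 9.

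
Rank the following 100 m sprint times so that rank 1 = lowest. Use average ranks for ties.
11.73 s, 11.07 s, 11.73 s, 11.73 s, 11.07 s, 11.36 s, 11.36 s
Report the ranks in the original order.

Sorted (ascending): 11.07, 11.07, 11.36, 11.36, 11.73, 11.73, 11.73
The 2 values of 11.07 occupy positions 1–2 → average rank (1+2)/2 = 1.5.
The 2 values of 11.36 occupy positions 3–4 → average rank (3+4)/2 = 3.5.
The 3 values of 11.73 occupy positions 5–7 → average rank 6.

6, 1.5, 6, 6, 1.5, 3.5, 3.5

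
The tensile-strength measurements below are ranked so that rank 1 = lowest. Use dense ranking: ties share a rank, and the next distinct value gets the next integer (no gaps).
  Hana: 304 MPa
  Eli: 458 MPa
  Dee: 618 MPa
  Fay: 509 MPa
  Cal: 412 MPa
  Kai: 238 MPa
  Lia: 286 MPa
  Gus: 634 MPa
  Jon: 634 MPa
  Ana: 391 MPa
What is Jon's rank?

Sorted (ascending): 238, 286, 304, 391, 412, 458, 509, 618, 634, 634
The 2 values of 634 share dense rank 9.
Remaining distinct values take the next consecutive integers.
Jon has value 634 MPa → rank 9.

9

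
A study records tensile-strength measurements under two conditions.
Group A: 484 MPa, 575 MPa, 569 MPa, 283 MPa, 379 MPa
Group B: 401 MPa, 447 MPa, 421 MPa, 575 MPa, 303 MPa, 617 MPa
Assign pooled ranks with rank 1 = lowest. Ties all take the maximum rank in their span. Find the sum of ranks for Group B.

38

Sorted (ascending): 283, 303, 379, 401, 421, 447, 484, 569, 575, 575, 617
The 2 values of 575 occupy positions 9–10 → each gets rank 10.
Group B values → pooled ranks: 401→4, 447→6, 421→5, 575→10, 303→2, 617→11
Rank sum = 4 + 6 + 5 + 10 + 2 + 11 = 38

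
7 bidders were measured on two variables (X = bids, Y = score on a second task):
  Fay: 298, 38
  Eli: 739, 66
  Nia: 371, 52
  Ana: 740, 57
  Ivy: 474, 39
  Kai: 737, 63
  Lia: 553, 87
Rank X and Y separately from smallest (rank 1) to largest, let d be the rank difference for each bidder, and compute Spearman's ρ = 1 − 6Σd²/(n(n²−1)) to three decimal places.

0.643

Ranks of variable 1: 1, 6, 2, 7, 3, 5, 4
Ranks of variable 2: 1, 6, 3, 4, 2, 5, 7
d = r₁ − r₂: 0, 0, -1, 3, 1, 0, -3
d²: 0, 0, 1, 9, 1, 0, 9; Σd² = 20
ρ = 1 − 6·20/(7·48) = 1 − 120/336 = 0.643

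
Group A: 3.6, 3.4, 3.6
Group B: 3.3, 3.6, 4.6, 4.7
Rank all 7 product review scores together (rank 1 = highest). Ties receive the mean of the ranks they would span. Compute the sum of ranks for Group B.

Sorted (descending): 4.7, 4.6, 3.6, 3.6, 3.6, 3.4, 3.3
The 3 values of 3.6 occupy positions 3–5 → average rank 4.
Group B values → pooled ranks: 3.3→7, 3.6→4, 4.6→2, 4.7→1
Rank sum = 7 + 4 + 2 + 1 = 14

14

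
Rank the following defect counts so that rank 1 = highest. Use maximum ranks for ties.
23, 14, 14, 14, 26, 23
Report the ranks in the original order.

3, 6, 6, 6, 1, 3

Sorted (descending): 26, 23, 23, 14, 14, 14
The 2 values of 23 occupy positions 2–3 → each gets rank 3.
The 3 values of 14 occupy positions 4–6 → each gets rank 6.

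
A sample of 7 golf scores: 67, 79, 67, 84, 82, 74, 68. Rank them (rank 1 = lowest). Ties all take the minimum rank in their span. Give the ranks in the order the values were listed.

Sorted (ascending): 67, 67, 68, 74, 79, 82, 84
The 2 values of 67 occupy positions 1–2 → each gets rank 1.

1, 5, 1, 7, 6, 4, 3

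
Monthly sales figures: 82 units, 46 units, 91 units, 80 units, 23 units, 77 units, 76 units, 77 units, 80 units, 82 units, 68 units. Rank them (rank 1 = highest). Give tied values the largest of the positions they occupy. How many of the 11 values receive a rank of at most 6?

5

Sorted (descending): 91, 82, 82, 80, 80, 77, 77, 76, 68, 46, 23
The 2 values of 82 occupy positions 2–3 → each gets rank 3.
The 2 values of 80 occupy positions 4–5 → each gets rank 5.
The 2 values of 77 occupy positions 6–7 → each gets rank 7.
Ranks ≤ 6: {1, 3, 3, 5, 5} → 5 values.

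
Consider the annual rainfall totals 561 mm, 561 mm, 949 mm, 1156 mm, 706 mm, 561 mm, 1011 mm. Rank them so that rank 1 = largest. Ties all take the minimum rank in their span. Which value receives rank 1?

Sorted (descending): 1156, 1011, 949, 706, 561, 561, 561
The 3 values of 561 occupy positions 5–7 → each gets rank 5.
Rank 1 → value 1156.

1156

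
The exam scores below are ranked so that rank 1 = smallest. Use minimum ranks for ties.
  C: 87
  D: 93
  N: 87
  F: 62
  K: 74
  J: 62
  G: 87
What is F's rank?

1

Sorted (ascending): 62, 62, 74, 87, 87, 87, 93
The 2 values of 62 occupy positions 1–2 → each gets rank 1.
The 3 values of 87 occupy positions 4–6 → each gets rank 4.
F has value 62 → rank 1.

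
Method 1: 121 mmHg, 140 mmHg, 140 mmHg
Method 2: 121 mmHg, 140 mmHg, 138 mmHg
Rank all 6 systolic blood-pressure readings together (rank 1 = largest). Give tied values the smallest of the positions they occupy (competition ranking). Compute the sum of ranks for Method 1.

7

Sorted (descending): 140, 140, 140, 138, 121, 121
The 3 values of 140 occupy positions 1–3 → each gets rank 1.
The 2 values of 121 occupy positions 5–6 → each gets rank 5.
Method 1 values → pooled ranks: 121→5, 140→1, 140→1
Rank sum = 5 + 1 + 1 = 7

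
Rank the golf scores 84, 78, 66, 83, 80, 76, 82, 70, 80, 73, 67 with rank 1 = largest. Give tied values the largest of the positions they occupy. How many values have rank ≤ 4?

3

Sorted (descending): 84, 83, 82, 80, 80, 78, 76, 73, 70, 67, 66
The 2 values of 80 occupy positions 4–5 → each gets rank 5.
Ranks ≤ 4: {1, 2, 3} → 3 values.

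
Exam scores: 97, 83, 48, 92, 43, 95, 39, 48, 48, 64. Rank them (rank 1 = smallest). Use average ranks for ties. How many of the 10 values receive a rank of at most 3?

2

Sorted (ascending): 39, 43, 48, 48, 48, 64, 83, 92, 95, 97
The 3 values of 48 occupy positions 3–5 → average rank 4.
Ranks ≤ 3: {1, 2} → 2 values.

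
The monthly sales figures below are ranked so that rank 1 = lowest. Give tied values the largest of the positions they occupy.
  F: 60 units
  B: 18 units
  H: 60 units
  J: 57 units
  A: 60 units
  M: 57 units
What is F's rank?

6

Sorted (ascending): 18, 57, 57, 60, 60, 60
The 2 values of 57 occupy positions 2–3 → each gets rank 3.
The 3 values of 60 occupy positions 4–6 → each gets rank 6.
F has value 60 units → rank 6.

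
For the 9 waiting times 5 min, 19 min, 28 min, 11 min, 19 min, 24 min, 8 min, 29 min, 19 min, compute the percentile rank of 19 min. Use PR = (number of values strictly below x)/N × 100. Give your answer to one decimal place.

N = 9.
Strictly below 19: 3. Equal to 19: 3.
PR = 3/9 × 100 = 33.3

33.3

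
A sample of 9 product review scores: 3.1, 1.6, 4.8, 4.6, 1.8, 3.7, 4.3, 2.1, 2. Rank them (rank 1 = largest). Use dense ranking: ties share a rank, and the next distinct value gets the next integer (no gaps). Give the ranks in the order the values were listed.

5, 9, 1, 2, 8, 4, 3, 6, 7

Sorted (descending): 4.8, 4.6, 4.3, 3.7, 3.1, 2.1, 2, 1.8, 1.6
No ties — each value takes its position as its rank.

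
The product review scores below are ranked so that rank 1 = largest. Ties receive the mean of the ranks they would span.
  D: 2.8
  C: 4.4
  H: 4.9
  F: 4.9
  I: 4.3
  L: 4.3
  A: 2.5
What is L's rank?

Sorted (descending): 4.9, 4.9, 4.4, 4.3, 4.3, 2.8, 2.5
The 2 values of 4.9 occupy positions 1–2 → average rank (1+2)/2 = 1.5.
The 2 values of 4.3 occupy positions 4–5 → average rank (4+5)/2 = 4.5.
L has value 4.3 → rank 4.5.

4.5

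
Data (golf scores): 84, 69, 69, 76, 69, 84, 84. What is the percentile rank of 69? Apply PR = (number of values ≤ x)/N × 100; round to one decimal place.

N = 7.
Strictly below 69: 0. Equal to 69: 3.
PR = 3/7 × 100 = 42.9

42.9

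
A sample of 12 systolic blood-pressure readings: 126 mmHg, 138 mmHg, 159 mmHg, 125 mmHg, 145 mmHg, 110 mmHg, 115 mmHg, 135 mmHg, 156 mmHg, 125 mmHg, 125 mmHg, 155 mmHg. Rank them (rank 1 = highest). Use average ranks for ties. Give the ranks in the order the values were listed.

7, 5, 1, 9, 4, 12, 11, 6, 2, 9, 9, 3

Sorted (descending): 159, 156, 155, 145, 138, 135, 126, 125, 125, 125, 115, 110
The 3 values of 125 occupy positions 8–10 → average rank 9.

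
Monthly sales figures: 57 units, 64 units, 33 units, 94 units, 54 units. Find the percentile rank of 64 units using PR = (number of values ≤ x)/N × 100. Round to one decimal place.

N = 5.
Strictly below 64: 3. Equal to 64: 1.
PR = 4/5 × 100 = 80.0

80.0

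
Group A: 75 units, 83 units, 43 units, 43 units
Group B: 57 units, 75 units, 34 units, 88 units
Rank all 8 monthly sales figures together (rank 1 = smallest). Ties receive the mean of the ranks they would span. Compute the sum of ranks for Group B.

18.5

Sorted (ascending): 34, 43, 43, 57, 75, 75, 83, 88
The 2 values of 43 occupy positions 2–3 → average rank (2+3)/2 = 2.5.
The 2 values of 75 occupy positions 5–6 → average rank (5+6)/2 = 5.5.
Group B values → pooled ranks: 57→4, 75→5.5, 34→1, 88→8
Rank sum = 4 + 5.5 + 1 + 8 = 18.5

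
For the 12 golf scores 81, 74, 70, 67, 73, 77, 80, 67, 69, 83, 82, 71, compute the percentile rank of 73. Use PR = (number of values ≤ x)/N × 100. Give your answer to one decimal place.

50.0

N = 12.
Strictly below 73: 5. Equal to 73: 1.
PR = 6/12 × 100 = 50.0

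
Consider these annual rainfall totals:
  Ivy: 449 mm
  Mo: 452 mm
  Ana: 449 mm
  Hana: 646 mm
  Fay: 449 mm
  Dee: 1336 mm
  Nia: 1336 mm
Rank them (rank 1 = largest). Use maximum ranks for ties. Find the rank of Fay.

7

Sorted (descending): 1336, 1336, 646, 452, 449, 449, 449
The 2 values of 1336 occupy positions 1–2 → each gets rank 2.
The 3 values of 449 occupy positions 5–7 → each gets rank 7.
Fay has value 449 mm → rank 7.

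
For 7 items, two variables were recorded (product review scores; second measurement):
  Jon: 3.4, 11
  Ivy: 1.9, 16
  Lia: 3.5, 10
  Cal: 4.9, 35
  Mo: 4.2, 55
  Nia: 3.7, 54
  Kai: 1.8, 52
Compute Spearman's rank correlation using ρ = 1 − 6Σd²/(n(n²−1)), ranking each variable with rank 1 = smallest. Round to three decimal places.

0.321

Ranks of variable 1: 3, 2, 4, 7, 6, 5, 1
Ranks of variable 2: 2, 3, 1, 4, 7, 6, 5
d = r₁ − r₂: 1, -1, 3, 3, -1, -1, -4
d²: 1, 1, 9, 9, 1, 1, 16; Σd² = 38
ρ = 1 − 6·38/(7·48) = 1 − 228/336 = 0.321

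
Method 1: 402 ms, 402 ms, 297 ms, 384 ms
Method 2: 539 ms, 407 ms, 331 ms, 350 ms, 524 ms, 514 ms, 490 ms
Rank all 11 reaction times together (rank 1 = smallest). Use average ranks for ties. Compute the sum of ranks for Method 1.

16

Sorted (ascending): 297, 331, 350, 384, 402, 402, 407, 490, 514, 524, 539
The 2 values of 402 occupy positions 5–6 → average rank (5+6)/2 = 5.5.
Method 1 values → pooled ranks: 402→5.5, 402→5.5, 297→1, 384→4
Rank sum = 5.5 + 5.5 + 1 + 4 = 16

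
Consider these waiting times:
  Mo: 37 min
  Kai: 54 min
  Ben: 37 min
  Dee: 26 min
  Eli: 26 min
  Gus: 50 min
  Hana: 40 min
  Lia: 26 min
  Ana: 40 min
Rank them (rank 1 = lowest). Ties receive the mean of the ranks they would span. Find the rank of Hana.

Sorted (ascending): 26, 26, 26, 37, 37, 40, 40, 50, 54
The 3 values of 26 occupy positions 1–3 → average rank 2.
The 2 values of 37 occupy positions 4–5 → average rank (4+5)/2 = 4.5.
The 2 values of 40 occupy positions 6–7 → average rank (6+7)/2 = 6.5.
Hana has value 40 min → rank 6.5.

6.5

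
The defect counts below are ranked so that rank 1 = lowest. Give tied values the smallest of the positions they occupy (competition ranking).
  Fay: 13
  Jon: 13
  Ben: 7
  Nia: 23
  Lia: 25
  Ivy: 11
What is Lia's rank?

Sorted (ascending): 7, 11, 13, 13, 23, 25
The 2 values of 13 occupy positions 3–4 → each gets rank 3.
Lia has value 25 → rank 6.

6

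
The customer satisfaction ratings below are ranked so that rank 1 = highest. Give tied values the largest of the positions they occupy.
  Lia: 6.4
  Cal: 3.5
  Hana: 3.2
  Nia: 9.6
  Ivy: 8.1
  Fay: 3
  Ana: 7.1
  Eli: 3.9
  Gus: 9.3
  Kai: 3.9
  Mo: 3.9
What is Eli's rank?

8

Sorted (descending): 9.6, 9.3, 8.1, 7.1, 6.4, 3.9, 3.9, 3.9, 3.5, 3.2, 3
The 3 values of 3.9 occupy positions 6–8 → each gets rank 8.
Eli has value 3.9 → rank 8.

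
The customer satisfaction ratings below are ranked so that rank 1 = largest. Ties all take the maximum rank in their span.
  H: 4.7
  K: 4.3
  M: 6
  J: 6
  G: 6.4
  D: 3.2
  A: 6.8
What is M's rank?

Sorted (descending): 6.8, 6.4, 6, 6, 4.7, 4.3, 3.2
The 2 values of 6 occupy positions 3–4 → each gets rank 4.
M has value 6 → rank 4.

4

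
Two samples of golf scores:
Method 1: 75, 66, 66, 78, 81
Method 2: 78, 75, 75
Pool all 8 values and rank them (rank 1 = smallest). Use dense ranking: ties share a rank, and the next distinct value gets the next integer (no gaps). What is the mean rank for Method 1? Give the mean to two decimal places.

2.20

Sorted (ascending): 66, 66, 75, 75, 75, 78, 78, 81
The 2 values of 66 share dense rank 1.
The 3 values of 75 share dense rank 2.
The 2 values of 78 share dense rank 3.
Remaining distinct values take the next consecutive integers.
Method 1 values → pooled ranks: 75→2, 66→1, 66→1, 78→3, 81→4
Mean rank = (2 + 1 + 1 + 3 + 4) / 5 = 2.20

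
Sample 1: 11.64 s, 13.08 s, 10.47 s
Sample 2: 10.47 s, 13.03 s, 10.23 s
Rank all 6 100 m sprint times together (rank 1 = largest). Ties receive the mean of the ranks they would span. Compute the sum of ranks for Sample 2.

Sorted (descending): 13.08, 13.03, 11.64, 10.47, 10.47, 10.23
The 2 values of 10.47 occupy positions 4–5 → average rank (4+5)/2 = 4.5.
Sample 2 values → pooled ranks: 10.47→4.5, 13.03→2, 10.23→6
Rank sum = 4.5 + 2 + 6 = 12.5

12.5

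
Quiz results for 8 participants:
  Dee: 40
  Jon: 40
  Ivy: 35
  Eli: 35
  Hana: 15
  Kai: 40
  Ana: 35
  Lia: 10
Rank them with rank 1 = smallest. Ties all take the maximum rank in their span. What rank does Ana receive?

5

Sorted (ascending): 10, 15, 35, 35, 35, 40, 40, 40
The 3 values of 35 occupy positions 3–5 → each gets rank 5.
The 3 values of 40 occupy positions 6–8 → each gets rank 8.
Ana has value 35 → rank 5.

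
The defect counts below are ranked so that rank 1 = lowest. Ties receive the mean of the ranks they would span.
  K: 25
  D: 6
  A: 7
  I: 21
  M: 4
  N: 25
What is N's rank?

Sorted (ascending): 4, 6, 7, 21, 25, 25
The 2 values of 25 occupy positions 5–6 → average rank (5+6)/2 = 5.5.
N has value 25 → rank 5.5.

5.5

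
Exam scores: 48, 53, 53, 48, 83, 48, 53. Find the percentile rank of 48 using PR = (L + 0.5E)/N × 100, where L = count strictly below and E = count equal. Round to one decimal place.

N = 7.
Strictly below 48: 0. Equal to 48: 3.
PR = (0 + 0.5·3)/7 × 100 = 21.4

21.4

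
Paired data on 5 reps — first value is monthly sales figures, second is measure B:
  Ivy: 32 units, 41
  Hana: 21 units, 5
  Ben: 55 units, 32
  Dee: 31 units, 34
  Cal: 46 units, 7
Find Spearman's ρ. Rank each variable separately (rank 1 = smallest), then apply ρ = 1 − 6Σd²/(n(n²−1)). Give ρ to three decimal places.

0.200

Ranks of variable 1: 3, 1, 5, 2, 4
Ranks of variable 2: 5, 1, 3, 4, 2
d = r₁ − r₂: -2, 0, 2, -2, 2
d²: 4, 0, 4, 4, 4; Σd² = 16
ρ = 1 − 6·16/(5·24) = 1 − 96/120 = 0.200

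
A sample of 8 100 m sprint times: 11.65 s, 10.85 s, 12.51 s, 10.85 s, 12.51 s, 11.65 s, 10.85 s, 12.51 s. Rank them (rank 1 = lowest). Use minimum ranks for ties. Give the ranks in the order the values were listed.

4, 1, 6, 1, 6, 4, 1, 6

Sorted (ascending): 10.85, 10.85, 10.85, 11.65, 11.65, 12.51, 12.51, 12.51
The 3 values of 10.85 occupy positions 1–3 → each gets rank 1.
The 2 values of 11.65 occupy positions 4–5 → each gets rank 4.
The 3 values of 12.51 occupy positions 6–8 → each gets rank 6.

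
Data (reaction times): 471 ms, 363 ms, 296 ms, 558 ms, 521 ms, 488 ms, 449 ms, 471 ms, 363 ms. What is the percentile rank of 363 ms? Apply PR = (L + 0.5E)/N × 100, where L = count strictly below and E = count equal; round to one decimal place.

N = 9.
Strictly below 363: 1. Equal to 363: 2.
PR = (1 + 0.5·2)/9 × 100 = 22.2

22.2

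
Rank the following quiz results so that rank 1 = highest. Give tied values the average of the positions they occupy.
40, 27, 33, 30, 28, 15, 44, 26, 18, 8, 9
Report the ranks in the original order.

Sorted (descending): 44, 40, 33, 30, 28, 27, 26, 18, 15, 9, 8
No ties — each value takes its position as its rank.

2, 6, 3, 4, 5, 9, 1, 7, 8, 11, 10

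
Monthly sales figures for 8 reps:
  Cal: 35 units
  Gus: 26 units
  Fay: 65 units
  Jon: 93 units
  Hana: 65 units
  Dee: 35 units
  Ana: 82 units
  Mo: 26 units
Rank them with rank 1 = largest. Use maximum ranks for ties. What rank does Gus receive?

Sorted (descending): 93, 82, 65, 65, 35, 35, 26, 26
The 2 values of 65 occupy positions 3–4 → each gets rank 4.
The 2 values of 35 occupy positions 5–6 → each gets rank 6.
The 2 values of 26 occupy positions 7–8 → each gets rank 8.
Gus has value 26 units → rank 8.

8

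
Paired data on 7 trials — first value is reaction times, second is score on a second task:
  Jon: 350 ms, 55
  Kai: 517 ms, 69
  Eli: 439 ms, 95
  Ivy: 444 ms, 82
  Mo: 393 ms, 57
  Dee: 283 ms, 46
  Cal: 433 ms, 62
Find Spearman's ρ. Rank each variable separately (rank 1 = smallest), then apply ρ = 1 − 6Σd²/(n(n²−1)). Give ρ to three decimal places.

0.857

Ranks of variable 1: 2, 7, 5, 6, 3, 1, 4
Ranks of variable 2: 2, 5, 7, 6, 3, 1, 4
d = r₁ − r₂: 0, 2, -2, 0, 0, 0, 0
d²: 0, 4, 4, 0, 0, 0, 0; Σd² = 8
ρ = 1 − 6·8/(7·48) = 1 − 48/336 = 0.857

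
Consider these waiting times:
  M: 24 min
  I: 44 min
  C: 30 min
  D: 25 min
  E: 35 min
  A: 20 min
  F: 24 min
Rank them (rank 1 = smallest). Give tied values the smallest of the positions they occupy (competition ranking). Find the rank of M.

2

Sorted (ascending): 20, 24, 24, 25, 30, 35, 44
The 2 values of 24 occupy positions 2–3 → each gets rank 2.
M has value 24 min → rank 2.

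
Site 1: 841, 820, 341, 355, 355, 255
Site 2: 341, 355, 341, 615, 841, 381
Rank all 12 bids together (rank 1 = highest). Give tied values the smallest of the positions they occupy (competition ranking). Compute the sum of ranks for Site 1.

37

Sorted (descending): 841, 841, 820, 615, 381, 355, 355, 355, 341, 341, 341, 255
The 2 values of 841 occupy positions 1–2 → each gets rank 1.
The 3 values of 355 occupy positions 6–8 → each gets rank 6.
The 3 values of 341 occupy positions 9–11 → each gets rank 9.
Site 1 values → pooled ranks: 841→1, 820→3, 341→9, 355→6, 355→6, 255→12
Rank sum = 1 + 3 + 9 + 6 + 6 + 12 = 37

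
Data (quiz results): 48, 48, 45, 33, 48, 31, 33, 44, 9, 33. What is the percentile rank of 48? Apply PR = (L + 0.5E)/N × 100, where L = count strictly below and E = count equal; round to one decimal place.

85.0

N = 10.
Strictly below 48: 7. Equal to 48: 3.
PR = (7 + 0.5·3)/10 × 100 = 85.0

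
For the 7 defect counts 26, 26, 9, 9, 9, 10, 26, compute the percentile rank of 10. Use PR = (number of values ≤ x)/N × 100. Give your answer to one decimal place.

N = 7.
Strictly below 10: 3. Equal to 10: 1.
PR = 4/7 × 100 = 57.1

57.1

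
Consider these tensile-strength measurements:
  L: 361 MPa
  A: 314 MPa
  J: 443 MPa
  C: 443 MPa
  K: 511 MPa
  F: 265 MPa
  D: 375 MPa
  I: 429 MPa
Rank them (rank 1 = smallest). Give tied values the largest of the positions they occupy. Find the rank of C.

7

Sorted (ascending): 265, 314, 361, 375, 429, 443, 443, 511
The 2 values of 443 occupy positions 6–7 → each gets rank 7.
C has value 443 MPa → rank 7.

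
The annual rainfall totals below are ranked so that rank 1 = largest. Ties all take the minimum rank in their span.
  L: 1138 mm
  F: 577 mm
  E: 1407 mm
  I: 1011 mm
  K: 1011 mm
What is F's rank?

5

Sorted (descending): 1407, 1138, 1011, 1011, 577
The 2 values of 1011 occupy positions 3–4 → each gets rank 3.
F has value 577 mm → rank 5.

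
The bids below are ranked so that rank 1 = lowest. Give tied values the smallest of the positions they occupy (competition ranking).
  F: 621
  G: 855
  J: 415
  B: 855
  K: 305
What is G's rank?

Sorted (ascending): 305, 415, 621, 855, 855
The 2 values of 855 occupy positions 4–5 → each gets rank 4.
G has value 855 → rank 4.

4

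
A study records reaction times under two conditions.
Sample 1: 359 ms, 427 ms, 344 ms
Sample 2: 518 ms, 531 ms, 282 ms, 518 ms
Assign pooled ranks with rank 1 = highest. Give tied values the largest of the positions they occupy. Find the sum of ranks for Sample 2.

Sorted (descending): 531, 518, 518, 427, 359, 344, 282
The 2 values of 518 occupy positions 2–3 → each gets rank 3.
Sample 2 values → pooled ranks: 518→3, 531→1, 282→7, 518→3
Rank sum = 3 + 1 + 7 + 3 = 14

14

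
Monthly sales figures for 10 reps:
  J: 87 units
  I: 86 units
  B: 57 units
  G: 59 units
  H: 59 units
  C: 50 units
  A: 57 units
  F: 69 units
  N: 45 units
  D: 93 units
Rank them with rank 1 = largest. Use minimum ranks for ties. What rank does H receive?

5

Sorted (descending): 93, 87, 86, 69, 59, 59, 57, 57, 50, 45
The 2 values of 59 occupy positions 5–6 → each gets rank 5.
The 2 values of 57 occupy positions 7–8 → each gets rank 7.
H has value 59 units → rank 5.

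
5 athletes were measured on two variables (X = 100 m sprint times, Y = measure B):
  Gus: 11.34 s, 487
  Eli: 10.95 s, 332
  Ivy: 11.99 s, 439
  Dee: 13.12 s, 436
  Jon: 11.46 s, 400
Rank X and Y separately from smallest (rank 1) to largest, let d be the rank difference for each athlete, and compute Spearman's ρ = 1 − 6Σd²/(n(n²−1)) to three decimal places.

0.300

Ranks of variable 1: 2, 1, 4, 5, 3
Ranks of variable 2: 5, 1, 4, 3, 2
d = r₁ − r₂: -3, 0, 0, 2, 1
d²: 9, 0, 0, 4, 1; Σd² = 14
ρ = 1 − 6·14/(5·24) = 1 − 84/120 = 0.300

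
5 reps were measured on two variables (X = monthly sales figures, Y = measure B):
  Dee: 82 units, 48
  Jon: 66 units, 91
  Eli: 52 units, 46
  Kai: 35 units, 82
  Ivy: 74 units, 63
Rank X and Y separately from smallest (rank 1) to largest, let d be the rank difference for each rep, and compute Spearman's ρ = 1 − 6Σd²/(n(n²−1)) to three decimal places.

Ranks of variable 1: 5, 3, 2, 1, 4
Ranks of variable 2: 2, 5, 1, 4, 3
d = r₁ − r₂: 3, -2, 1, -3, 1
d²: 9, 4, 1, 9, 1; Σd² = 24
ρ = 1 − 6·24/(5·24) = 1 − 144/120 = -0.200

-0.200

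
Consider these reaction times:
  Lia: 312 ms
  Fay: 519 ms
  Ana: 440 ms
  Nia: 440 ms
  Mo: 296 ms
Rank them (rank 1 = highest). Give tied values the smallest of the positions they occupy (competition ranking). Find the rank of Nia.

Sorted (descending): 519, 440, 440, 312, 296
The 2 values of 440 occupy positions 2–3 → each gets rank 2.
Nia has value 440 ms → rank 2.

2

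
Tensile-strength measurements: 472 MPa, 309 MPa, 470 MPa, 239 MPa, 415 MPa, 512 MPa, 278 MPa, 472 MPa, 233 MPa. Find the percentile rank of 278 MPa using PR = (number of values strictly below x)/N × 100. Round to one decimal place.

N = 9.
Strictly below 278: 2. Equal to 278: 1.
PR = 2/9 × 100 = 22.2

22.2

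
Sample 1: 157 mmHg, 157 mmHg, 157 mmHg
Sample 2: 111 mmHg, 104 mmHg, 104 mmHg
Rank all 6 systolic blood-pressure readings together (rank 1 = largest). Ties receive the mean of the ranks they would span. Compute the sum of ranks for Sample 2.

Sorted (descending): 157, 157, 157, 111, 104, 104
The 3 values of 157 occupy positions 1–3 → average rank 2.
The 2 values of 104 occupy positions 5–6 → average rank (5+6)/2 = 5.5.
Sample 2 values → pooled ranks: 111→4, 104→5.5, 104→5.5
Rank sum = 4 + 5.5 + 5.5 = 15

15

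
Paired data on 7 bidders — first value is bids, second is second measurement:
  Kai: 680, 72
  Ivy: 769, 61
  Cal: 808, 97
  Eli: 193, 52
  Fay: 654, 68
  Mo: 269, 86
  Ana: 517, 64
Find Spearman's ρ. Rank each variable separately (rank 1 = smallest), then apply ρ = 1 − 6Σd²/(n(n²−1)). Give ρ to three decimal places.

0.429

Ranks of variable 1: 5, 6, 7, 1, 4, 2, 3
Ranks of variable 2: 5, 2, 7, 1, 4, 6, 3
d = r₁ − r₂: 0, 4, 0, 0, 0, -4, 0
d²: 0, 16, 0, 0, 0, 16, 0; Σd² = 32
ρ = 1 − 6·32/(7·48) = 1 − 192/336 = 0.429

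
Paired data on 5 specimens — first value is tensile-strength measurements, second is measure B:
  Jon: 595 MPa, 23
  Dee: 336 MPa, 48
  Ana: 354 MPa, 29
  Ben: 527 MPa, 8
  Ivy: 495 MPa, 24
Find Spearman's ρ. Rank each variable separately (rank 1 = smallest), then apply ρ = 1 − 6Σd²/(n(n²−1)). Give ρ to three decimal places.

-0.900

Ranks of variable 1: 5, 1, 2, 4, 3
Ranks of variable 2: 2, 5, 4, 1, 3
d = r₁ − r₂: 3, -4, -2, 3, 0
d²: 9, 16, 4, 9, 0; Σd² = 38
ρ = 1 − 6·38/(5·24) = 1 − 228/120 = -0.900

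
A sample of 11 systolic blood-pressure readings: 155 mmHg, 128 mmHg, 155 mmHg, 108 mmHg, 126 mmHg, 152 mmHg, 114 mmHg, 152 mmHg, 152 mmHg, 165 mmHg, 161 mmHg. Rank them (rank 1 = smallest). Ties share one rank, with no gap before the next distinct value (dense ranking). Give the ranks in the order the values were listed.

Sorted (ascending): 108, 114, 126, 128, 152, 152, 152, 155, 155, 161, 165
The 3 values of 152 share dense rank 5.
The 2 values of 155 share dense rank 6.
Remaining distinct values take the next consecutive integers.

6, 4, 6, 1, 3, 5, 2, 5, 5, 8, 7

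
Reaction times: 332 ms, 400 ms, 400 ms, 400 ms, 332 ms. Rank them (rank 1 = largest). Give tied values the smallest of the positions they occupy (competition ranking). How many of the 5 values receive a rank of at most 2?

Sorted (descending): 400, 400, 400, 332, 332
The 3 values of 400 occupy positions 1–3 → each gets rank 1.
The 2 values of 332 occupy positions 4–5 → each gets rank 4.
Ranks ≤ 2: {1, 1, 1} → 3 values.

3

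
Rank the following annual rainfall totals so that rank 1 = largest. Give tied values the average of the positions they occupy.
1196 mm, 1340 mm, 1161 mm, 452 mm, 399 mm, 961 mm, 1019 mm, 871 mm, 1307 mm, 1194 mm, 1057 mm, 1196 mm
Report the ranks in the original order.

3.5, 1, 6, 11, 12, 9, 8, 10, 2, 5, 7, 3.5

Sorted (descending): 1340, 1307, 1196, 1196, 1194, 1161, 1057, 1019, 961, 871, 452, 399
The 2 values of 1196 occupy positions 3–4 → average rank (3+4)/2 = 3.5.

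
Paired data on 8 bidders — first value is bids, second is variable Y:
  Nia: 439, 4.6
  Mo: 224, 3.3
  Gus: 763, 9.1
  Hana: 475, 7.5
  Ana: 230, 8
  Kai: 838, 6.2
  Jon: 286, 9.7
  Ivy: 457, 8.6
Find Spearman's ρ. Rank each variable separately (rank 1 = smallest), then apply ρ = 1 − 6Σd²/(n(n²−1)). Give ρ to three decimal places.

Ranks of variable 1: 4, 1, 7, 6, 2, 8, 3, 5
Ranks of variable 2: 2, 1, 7, 4, 5, 3, 8, 6
d = r₁ − r₂: 2, 0, 0, 2, -3, 5, -5, -1
d²: 4, 0, 0, 4, 9, 25, 25, 1; Σd² = 68
ρ = 1 − 6·68/(8·63) = 1 − 408/504 = 0.190

0.190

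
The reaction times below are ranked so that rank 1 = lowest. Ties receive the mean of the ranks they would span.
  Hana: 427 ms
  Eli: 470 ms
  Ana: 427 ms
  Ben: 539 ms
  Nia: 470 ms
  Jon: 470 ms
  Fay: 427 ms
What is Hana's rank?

Sorted (ascending): 427, 427, 427, 470, 470, 470, 539
The 3 values of 427 occupy positions 1–3 → average rank 2.
The 3 values of 470 occupy positions 4–6 → average rank 5.
Hana has value 427 ms → rank 2.

2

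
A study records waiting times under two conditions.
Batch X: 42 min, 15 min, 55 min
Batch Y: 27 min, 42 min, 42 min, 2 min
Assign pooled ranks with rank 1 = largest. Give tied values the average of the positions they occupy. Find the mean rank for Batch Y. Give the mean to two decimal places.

4.50

Sorted (descending): 55, 42, 42, 42, 27, 15, 2
The 3 values of 42 occupy positions 2–4 → average rank 3.
Batch Y values → pooled ranks: 27→5, 42→3, 42→3, 2→7
Mean rank = (5 + 3 + 3 + 7) / 4 = 4.50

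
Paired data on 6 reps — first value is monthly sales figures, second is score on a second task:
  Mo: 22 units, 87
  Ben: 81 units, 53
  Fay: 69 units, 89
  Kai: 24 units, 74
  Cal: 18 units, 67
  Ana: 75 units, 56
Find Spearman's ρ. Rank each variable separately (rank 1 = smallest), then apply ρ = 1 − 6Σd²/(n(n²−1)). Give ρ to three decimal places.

Ranks of variable 1: 2, 6, 4, 3, 1, 5
Ranks of variable 2: 5, 1, 6, 4, 3, 2
d = r₁ − r₂: -3, 5, -2, -1, -2, 3
d²: 9, 25, 4, 1, 4, 9; Σd² = 52
ρ = 1 − 6·52/(6·35) = 1 − 312/210 = -0.486

-0.486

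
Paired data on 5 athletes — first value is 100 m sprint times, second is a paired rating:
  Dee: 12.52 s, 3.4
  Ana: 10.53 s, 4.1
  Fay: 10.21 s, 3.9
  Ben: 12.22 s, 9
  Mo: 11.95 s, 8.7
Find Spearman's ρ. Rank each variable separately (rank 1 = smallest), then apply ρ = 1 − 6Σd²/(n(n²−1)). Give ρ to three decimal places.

Ranks of variable 1: 5, 2, 1, 4, 3
Ranks of variable 2: 1, 3, 2, 5, 4
d = r₁ − r₂: 4, -1, -1, -1, -1
d²: 16, 1, 1, 1, 1; Σd² = 20
ρ = 1 − 6·20/(5·24) = 1 − 120/120 = 0.000

0.000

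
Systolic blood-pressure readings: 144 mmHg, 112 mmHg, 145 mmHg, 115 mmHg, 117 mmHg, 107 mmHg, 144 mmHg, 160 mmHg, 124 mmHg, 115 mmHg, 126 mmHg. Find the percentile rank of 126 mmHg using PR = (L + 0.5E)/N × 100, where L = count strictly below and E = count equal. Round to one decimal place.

59.1

N = 11.
Strictly below 126: 6. Equal to 126: 1.
PR = (6 + 0.5·1)/11 × 100 = 59.1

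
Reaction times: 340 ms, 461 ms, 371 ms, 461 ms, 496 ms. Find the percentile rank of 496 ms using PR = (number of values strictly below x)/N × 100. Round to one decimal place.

N = 5.
Strictly below 496: 4. Equal to 496: 1.
PR = 4/5 × 100 = 80.0

80.0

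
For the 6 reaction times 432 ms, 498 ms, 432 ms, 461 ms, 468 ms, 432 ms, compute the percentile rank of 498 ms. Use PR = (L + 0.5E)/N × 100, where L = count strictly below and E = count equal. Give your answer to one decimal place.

91.7

N = 6.
Strictly below 498: 5. Equal to 498: 1.
PR = (5 + 0.5·1)/6 × 100 = 91.7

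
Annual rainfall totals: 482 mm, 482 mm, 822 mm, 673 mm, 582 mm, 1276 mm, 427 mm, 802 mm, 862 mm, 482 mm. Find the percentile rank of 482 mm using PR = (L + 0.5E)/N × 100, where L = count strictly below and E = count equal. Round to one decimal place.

25.0

N = 10.
Strictly below 482: 1. Equal to 482: 3.
PR = (1 + 0.5·3)/10 × 100 = 25.0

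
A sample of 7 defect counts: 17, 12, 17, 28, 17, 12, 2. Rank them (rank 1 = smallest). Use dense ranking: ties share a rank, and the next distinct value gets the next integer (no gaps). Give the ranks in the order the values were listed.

Sorted (ascending): 2, 12, 12, 17, 17, 17, 28
The 2 values of 12 share dense rank 2.
The 3 values of 17 share dense rank 3.
Remaining distinct values take the next consecutive integers.

3, 2, 3, 4, 3, 2, 1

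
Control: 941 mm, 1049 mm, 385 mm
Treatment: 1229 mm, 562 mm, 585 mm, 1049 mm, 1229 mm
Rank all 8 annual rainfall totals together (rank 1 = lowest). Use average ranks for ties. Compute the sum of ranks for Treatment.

25.5

Sorted (ascending): 385, 562, 585, 941, 1049, 1049, 1229, 1229
The 2 values of 1049 occupy positions 5–6 → average rank (5+6)/2 = 5.5.
The 2 values of 1229 occupy positions 7–8 → average rank (7+8)/2 = 7.5.
Treatment values → pooled ranks: 1229→7.5, 562→2, 585→3, 1049→5.5, 1229→7.5
Rank sum = 7.5 + 2 + 3 + 5.5 + 7.5 = 25.5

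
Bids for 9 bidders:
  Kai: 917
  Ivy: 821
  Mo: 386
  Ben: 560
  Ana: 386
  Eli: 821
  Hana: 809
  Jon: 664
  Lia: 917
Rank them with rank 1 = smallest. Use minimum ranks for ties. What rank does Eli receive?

Sorted (ascending): 386, 386, 560, 664, 809, 821, 821, 917, 917
The 2 values of 386 occupy positions 1–2 → each gets rank 1.
The 2 values of 821 occupy positions 6–7 → each gets rank 6.
The 2 values of 917 occupy positions 8–9 → each gets rank 8.
Eli has value 821 → rank 6.

6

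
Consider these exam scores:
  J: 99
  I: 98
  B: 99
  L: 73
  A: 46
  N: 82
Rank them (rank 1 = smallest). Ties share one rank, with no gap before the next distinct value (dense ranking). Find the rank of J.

5

Sorted (ascending): 46, 73, 82, 98, 99, 99
The 2 values of 99 share dense rank 5.
Remaining distinct values take the next consecutive integers.
J has value 99 → rank 5.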